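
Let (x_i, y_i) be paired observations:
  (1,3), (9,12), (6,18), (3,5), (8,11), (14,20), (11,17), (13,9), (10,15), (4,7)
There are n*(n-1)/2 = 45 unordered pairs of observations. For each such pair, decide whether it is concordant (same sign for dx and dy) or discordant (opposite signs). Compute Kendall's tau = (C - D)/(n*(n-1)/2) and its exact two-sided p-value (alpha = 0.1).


Step 1: Enumerate the 45 unordered pairs (i,j) with i<j and classify each by sign(x_j-x_i) * sign(y_j-y_i).
  (1,2):dx=+8,dy=+9->C; (1,3):dx=+5,dy=+15->C; (1,4):dx=+2,dy=+2->C; (1,5):dx=+7,dy=+8->C
  (1,6):dx=+13,dy=+17->C; (1,7):dx=+10,dy=+14->C; (1,8):dx=+12,dy=+6->C; (1,9):dx=+9,dy=+12->C
  (1,10):dx=+3,dy=+4->C; (2,3):dx=-3,dy=+6->D; (2,4):dx=-6,dy=-7->C; (2,5):dx=-1,dy=-1->C
  (2,6):dx=+5,dy=+8->C; (2,7):dx=+2,dy=+5->C; (2,8):dx=+4,dy=-3->D; (2,9):dx=+1,dy=+3->C
  (2,10):dx=-5,dy=-5->C; (3,4):dx=-3,dy=-13->C; (3,5):dx=+2,dy=-7->D; (3,6):dx=+8,dy=+2->C
  (3,7):dx=+5,dy=-1->D; (3,8):dx=+7,dy=-9->D; (3,9):dx=+4,dy=-3->D; (3,10):dx=-2,dy=-11->C
  (4,5):dx=+5,dy=+6->C; (4,6):dx=+11,dy=+15->C; (4,7):dx=+8,dy=+12->C; (4,8):dx=+10,dy=+4->C
  (4,9):dx=+7,dy=+10->C; (4,10):dx=+1,dy=+2->C; (5,6):dx=+6,dy=+9->C; (5,7):dx=+3,dy=+6->C
  (5,8):dx=+5,dy=-2->D; (5,9):dx=+2,dy=+4->C; (5,10):dx=-4,dy=-4->C; (6,7):dx=-3,dy=-3->C
  (6,8):dx=-1,dy=-11->C; (6,9):dx=-4,dy=-5->C; (6,10):dx=-10,dy=-13->C; (7,8):dx=+2,dy=-8->D
  (7,9):dx=-1,dy=-2->C; (7,10):dx=-7,dy=-10->C; (8,9):dx=-3,dy=+6->D; (8,10):dx=-9,dy=-2->C
  (9,10):dx=-6,dy=-8->C
Step 2: C = 36, D = 9, total pairs = 45.
Step 3: tau = (C - D)/(n(n-1)/2) = (36 - 9)/45 = 0.600000.
Step 4: Exact two-sided p-value (enumerate n! = 3628800 permutations of y under H0): p = 0.016666.
Step 5: alpha = 0.1. reject H0.

tau_b = 0.6000 (C=36, D=9), p = 0.016666, reject H0.


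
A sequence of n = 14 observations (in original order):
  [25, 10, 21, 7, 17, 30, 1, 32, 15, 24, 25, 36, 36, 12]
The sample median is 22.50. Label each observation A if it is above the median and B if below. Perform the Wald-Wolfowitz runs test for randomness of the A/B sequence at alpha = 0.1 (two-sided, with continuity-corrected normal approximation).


Step 1: Compute median = 22.50; label A = above, B = below.
Labels in order: ABBBBABABAAAAB  (n_A = 7, n_B = 7)
Step 2: Count runs R = 8.
Step 3: Under H0 (random ordering), E[R] = 2*n_A*n_B/(n_A+n_B) + 1 = 2*7*7/14 + 1 = 8.0000.
        Var[R] = 2*n_A*n_B*(2*n_A*n_B - n_A - n_B) / ((n_A+n_B)^2 * (n_A+n_B-1)) = 8232/2548 = 3.2308.
        SD[R] = 1.7974.
Step 4: R = E[R], so z = 0 with no continuity correction.
Step 5: Two-sided p-value via normal approximation = 2*(1 - Phi(|z|)) = 1.000000.
Step 6: alpha = 0.1. fail to reject H0.

R = 8, z = 0.0000, p = 1.000000, fail to reject H0.


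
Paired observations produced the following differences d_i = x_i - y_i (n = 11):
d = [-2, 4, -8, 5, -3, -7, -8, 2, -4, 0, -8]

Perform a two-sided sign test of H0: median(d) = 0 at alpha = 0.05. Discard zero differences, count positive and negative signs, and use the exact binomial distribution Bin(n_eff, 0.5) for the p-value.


Step 1: Discard zero differences. Original n = 11; n_eff = number of nonzero differences = 10.
Nonzero differences (with sign): -2, +4, -8, +5, -3, -7, -8, +2, -4, -8
Step 2: Count signs: positive = 3, negative = 7.
Step 3: Under H0: P(positive) = 0.5, so the number of positives S ~ Bin(10, 0.5).
Step 4: Two-sided exact p-value = sum of Bin(10,0.5) probabilities at or below the observed probability = 0.343750.
Step 5: alpha = 0.05. fail to reject H0.

n_eff = 10, pos = 3, neg = 7, p = 0.343750, fail to reject H0.


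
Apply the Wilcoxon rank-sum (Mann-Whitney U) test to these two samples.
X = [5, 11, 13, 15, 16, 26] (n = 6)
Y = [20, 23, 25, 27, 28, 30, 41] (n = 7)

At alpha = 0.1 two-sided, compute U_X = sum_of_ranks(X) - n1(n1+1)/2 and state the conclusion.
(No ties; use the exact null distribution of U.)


Step 1: Combine and sort all 13 observations; assign midranks.
sorted (value, group): (5,X), (11,X), (13,X), (15,X), (16,X), (20,Y), (23,Y), (25,Y), (26,X), (27,Y), (28,Y), (30,Y), (41,Y)
ranks: 5->1, 11->2, 13->3, 15->4, 16->5, 20->6, 23->7, 25->8, 26->9, 27->10, 28->11, 30->12, 41->13
Step 2: Rank sum for X: R1 = 1 + 2 + 3 + 4 + 5 + 9 = 24.
Step 3: U_X = R1 - n1(n1+1)/2 = 24 - 6*7/2 = 24 - 21 = 3.
       U_Y = n1*n2 - U_X = 42 - 3 = 39.
Step 4: No ties, so the exact null distribution of U (based on enumerating the C(13,6) = 1716 equally likely rank assignments) gives the two-sided p-value.
Step 5: p-value = 0.008159; compare to alpha = 0.1. reject H0.

U_X = 3, p = 0.008159, reject H0 at alpha = 0.1.


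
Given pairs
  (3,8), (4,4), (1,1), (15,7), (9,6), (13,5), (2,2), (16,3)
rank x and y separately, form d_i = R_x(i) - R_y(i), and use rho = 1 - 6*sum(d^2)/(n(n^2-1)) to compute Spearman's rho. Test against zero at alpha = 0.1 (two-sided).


Step 1: Rank x and y separately (midranks; no ties here).
rank(x): 3->3, 4->4, 1->1, 15->7, 9->5, 13->6, 2->2, 16->8
rank(y): 8->8, 4->4, 1->1, 7->7, 6->6, 5->5, 2->2, 3->3
Step 2: d_i = R_x(i) - R_y(i); compute d_i^2.
  (3-8)^2=25, (4-4)^2=0, (1-1)^2=0, (7-7)^2=0, (5-6)^2=1, (6-5)^2=1, (2-2)^2=0, (8-3)^2=25
sum(d^2) = 52.
Step 3: rho = 1 - 6*52 / (8*(8^2 - 1)) = 1 - 312/504 = 0.380952.
Step 4: Under H0, t = rho * sqrt((n-2)/(1-rho^2)) = 1.0092 ~ t(6).
Step 5: Two-sided p-value from the t-distribution with 6 df = 0.351813.
Step 6: alpha = 0.1. fail to reject H0.

rho = 0.3810, p = 0.351813, fail to reject H0 at alpha = 0.1.


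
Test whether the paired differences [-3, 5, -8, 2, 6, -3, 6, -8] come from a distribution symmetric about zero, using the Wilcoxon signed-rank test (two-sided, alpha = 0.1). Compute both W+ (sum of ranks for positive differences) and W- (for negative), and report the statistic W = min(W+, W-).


Step 1: Drop any zero differences (none here) and take |d_i|.
|d| = [3, 5, 8, 2, 6, 3, 6, 8]
Step 2: Midrank |d_i| (ties get averaged ranks).
ranks: |3|->2.5, |5|->4, |8|->7.5, |2|->1, |6|->5.5, |3|->2.5, |6|->5.5, |8|->7.5
Step 3: Attach original signs; sum ranks with positive sign and with negative sign.
W+ = 4 + 1 + 5.5 + 5.5 = 16
W- = 2.5 + 7.5 + 2.5 + 7.5 = 20
(Check: W+ + W- = 36 should equal n(n+1)/2 = 36.)
Step 4: Test statistic W = min(W+, W-) = 16.
Step 5: Ties in |d|, so use the tie-corrected normal approximation.
        E[W] = n(n+1)/4 = 8*9/4 = 18.
        Tie groups: |d|=3 (t=2), |d|=6 (t=2), |d|=8 (t=2); sum(t^3 - t) = 18.
        Var[W] = n(n+1)(2n+1)/24 - sum(t^3-t)/48 = 1224/24 - 18/48 = 50.625.
        z = (W - E[W]) / sqrt(Var[W]) = (16 - 18) / 7.1151 = -0.2811.
        Two-sided p = 2*Phi(z) = 0.778640.
Step 6: alpha = 0.1. fail to reject H0.

W+ = 16, W- = 20, W = min = 16, p = 0.778640, fail to reject H0.


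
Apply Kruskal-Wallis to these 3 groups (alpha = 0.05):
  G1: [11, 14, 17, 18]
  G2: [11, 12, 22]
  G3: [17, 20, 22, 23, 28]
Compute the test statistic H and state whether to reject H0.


Step 1: Combine all N = 12 observations and assign midranks.
sorted (value, group, rank): (11,G1,1.5), (11,G2,1.5), (12,G2,3), (14,G1,4), (17,G1,5.5), (17,G3,5.5), (18,G1,7), (20,G3,8), (22,G2,9.5), (22,G3,9.5), (23,G3,11), (28,G3,12)
Step 2: Sum ranks within each group.
R_1 = 18 (n_1 = 4)
R_2 = 14 (n_2 = 3)
R_3 = 46 (n_3 = 5)
Step 3: H = 12/(N(N+1)) * sum(R_i^2/n_i) - 3(N+1)
     = 12/(12*13) * (18^2/4 + 14^2/3 + 46^2/5) - 3*13
     = 0.076923 * 569.533 - 39
     = 4.810256.
Step 4: Ties present; correction factor C = 1 - 18/(12^3 - 12) = 0.989510. Corrected H = 4.810256 / 0.989510 = 4.861249.
Step 5: Under H0, H ~ chi^2(2); p-value = 0.087982.
Step 6: alpha = 0.05. fail to reject H0.

H = 4.8612, df = 2, p = 0.087982, fail to reject H0.


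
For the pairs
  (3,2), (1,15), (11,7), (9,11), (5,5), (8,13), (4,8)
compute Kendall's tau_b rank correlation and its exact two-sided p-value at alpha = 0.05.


Step 1: Enumerate the 21 unordered pairs (i,j) with i<j and classify each by sign(x_j-x_i) * sign(y_j-y_i).
  (1,2):dx=-2,dy=+13->D; (1,3):dx=+8,dy=+5->C; (1,4):dx=+6,dy=+9->C; (1,5):dx=+2,dy=+3->C
  (1,6):dx=+5,dy=+11->C; (1,7):dx=+1,dy=+6->C; (2,3):dx=+10,dy=-8->D; (2,4):dx=+8,dy=-4->D
  (2,5):dx=+4,dy=-10->D; (2,6):dx=+7,dy=-2->D; (2,7):dx=+3,dy=-7->D; (3,4):dx=-2,dy=+4->D
  (3,5):dx=-6,dy=-2->C; (3,6):dx=-3,dy=+6->D; (3,7):dx=-7,dy=+1->D; (4,5):dx=-4,dy=-6->C
  (4,6):dx=-1,dy=+2->D; (4,7):dx=-5,dy=-3->C; (5,6):dx=+3,dy=+8->C; (5,7):dx=-1,dy=+3->D
  (6,7):dx=-4,dy=-5->C
Step 2: C = 10, D = 11, total pairs = 21.
Step 3: tau = (C - D)/(n(n-1)/2) = (10 - 11)/21 = -0.047619.
Step 4: Exact two-sided p-value (enumerate n! = 5040 permutations of y under H0): p = 1.000000.
Step 5: alpha = 0.05. fail to reject H0.

tau_b = -0.0476 (C=10, D=11), p = 1.000000, fail to reject H0.


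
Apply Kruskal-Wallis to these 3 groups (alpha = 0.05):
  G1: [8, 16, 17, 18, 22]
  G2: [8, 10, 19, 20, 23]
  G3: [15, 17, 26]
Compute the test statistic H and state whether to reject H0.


Step 1: Combine all N = 13 observations and assign midranks.
sorted (value, group, rank): (8,G1,1.5), (8,G2,1.5), (10,G2,3), (15,G3,4), (16,G1,5), (17,G1,6.5), (17,G3,6.5), (18,G1,8), (19,G2,9), (20,G2,10), (22,G1,11), (23,G2,12), (26,G3,13)
Step 2: Sum ranks within each group.
R_1 = 32 (n_1 = 5)
R_2 = 35.5 (n_2 = 5)
R_3 = 23.5 (n_3 = 3)
Step 3: H = 12/(N(N+1)) * sum(R_i^2/n_i) - 3(N+1)
     = 12/(13*14) * (32^2/5 + 35.5^2/5 + 23.5^2/3) - 3*14
     = 0.065934 * 640.933 - 42
     = 0.259341.
Step 4: Ties present; correction factor C = 1 - 12/(13^3 - 13) = 0.994505. Corrected H = 0.259341 / 0.994505 = 0.260773.
Step 5: Under H0, H ~ chi^2(2); p-value = 0.877756.
Step 6: alpha = 0.05. fail to reject H0.

H = 0.2608, df = 2, p = 0.877756, fail to reject H0.


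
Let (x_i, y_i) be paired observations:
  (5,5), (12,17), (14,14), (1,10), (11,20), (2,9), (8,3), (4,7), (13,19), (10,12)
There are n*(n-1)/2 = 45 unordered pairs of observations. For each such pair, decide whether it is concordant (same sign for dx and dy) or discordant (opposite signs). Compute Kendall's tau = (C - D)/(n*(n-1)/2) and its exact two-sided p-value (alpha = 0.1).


Step 1: Enumerate the 45 unordered pairs (i,j) with i<j and classify each by sign(x_j-x_i) * sign(y_j-y_i).
  (1,2):dx=+7,dy=+12->C; (1,3):dx=+9,dy=+9->C; (1,4):dx=-4,dy=+5->D; (1,5):dx=+6,dy=+15->C
  (1,6):dx=-3,dy=+4->D; (1,7):dx=+3,dy=-2->D; (1,8):dx=-1,dy=+2->D; (1,9):dx=+8,dy=+14->C
  (1,10):dx=+5,dy=+7->C; (2,3):dx=+2,dy=-3->D; (2,4):dx=-11,dy=-7->C; (2,5):dx=-1,dy=+3->D
  (2,6):dx=-10,dy=-8->C; (2,7):dx=-4,dy=-14->C; (2,8):dx=-8,dy=-10->C; (2,9):dx=+1,dy=+2->C
  (2,10):dx=-2,dy=-5->C; (3,4):dx=-13,dy=-4->C; (3,5):dx=-3,dy=+6->D; (3,6):dx=-12,dy=-5->C
  (3,7):dx=-6,dy=-11->C; (3,8):dx=-10,dy=-7->C; (3,9):dx=-1,dy=+5->D; (3,10):dx=-4,dy=-2->C
  (4,5):dx=+10,dy=+10->C; (4,6):dx=+1,dy=-1->D; (4,7):dx=+7,dy=-7->D; (4,8):dx=+3,dy=-3->D
  (4,9):dx=+12,dy=+9->C; (4,10):dx=+9,dy=+2->C; (5,6):dx=-9,dy=-11->C; (5,7):dx=-3,dy=-17->C
  (5,8):dx=-7,dy=-13->C; (5,9):dx=+2,dy=-1->D; (5,10):dx=-1,dy=-8->C; (6,7):dx=+6,dy=-6->D
  (6,8):dx=+2,dy=-2->D; (6,9):dx=+11,dy=+10->C; (6,10):dx=+8,dy=+3->C; (7,8):dx=-4,dy=+4->D
  (7,9):dx=+5,dy=+16->C; (7,10):dx=+2,dy=+9->C; (8,9):dx=+9,dy=+12->C; (8,10):dx=+6,dy=+5->C
  (9,10):dx=-3,dy=-7->C
Step 2: C = 30, D = 15, total pairs = 45.
Step 3: tau = (C - D)/(n(n-1)/2) = (30 - 15)/45 = 0.333333.
Step 4: Exact two-sided p-value (enumerate n! = 3628800 permutations of y under H0): p = 0.216373.
Step 5: alpha = 0.1. fail to reject H0.

tau_b = 0.3333 (C=30, D=15), p = 0.216373, fail to reject H0.


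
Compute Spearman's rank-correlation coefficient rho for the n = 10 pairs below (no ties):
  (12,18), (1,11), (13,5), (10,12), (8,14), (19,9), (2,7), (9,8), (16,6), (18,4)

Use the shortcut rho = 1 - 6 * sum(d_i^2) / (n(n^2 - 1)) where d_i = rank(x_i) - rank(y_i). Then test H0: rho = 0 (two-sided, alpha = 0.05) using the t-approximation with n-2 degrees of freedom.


Step 1: Rank x and y separately (midranks; no ties here).
rank(x): 12->6, 1->1, 13->7, 10->5, 8->3, 19->10, 2->2, 9->4, 16->8, 18->9
rank(y): 18->10, 11->7, 5->2, 12->8, 14->9, 9->6, 7->4, 8->5, 6->3, 4->1
Step 2: d_i = R_x(i) - R_y(i); compute d_i^2.
  (6-10)^2=16, (1-7)^2=36, (7-2)^2=25, (5-8)^2=9, (3-9)^2=36, (10-6)^2=16, (2-4)^2=4, (4-5)^2=1, (8-3)^2=25, (9-1)^2=64
sum(d^2) = 232.
Step 3: rho = 1 - 6*232 / (10*(10^2 - 1)) = 1 - 1392/990 = -0.406061.
Step 4: Under H0, t = rho * sqrt((n-2)/(1-rho^2)) = -1.2568 ~ t(8).
Step 5: Two-sided p-value from the t-distribution with 8 df = 0.244282.
Step 6: alpha = 0.05. fail to reject H0.

rho = -0.4061, p = 0.244282, fail to reject H0 at alpha = 0.05.


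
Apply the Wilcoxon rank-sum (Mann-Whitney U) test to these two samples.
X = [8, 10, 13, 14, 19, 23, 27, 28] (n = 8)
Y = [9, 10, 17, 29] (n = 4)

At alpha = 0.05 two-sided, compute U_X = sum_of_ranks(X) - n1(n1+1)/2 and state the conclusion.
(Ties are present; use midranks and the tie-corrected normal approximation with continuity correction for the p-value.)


Step 1: Combine and sort all 12 observations; assign midranks.
sorted (value, group): (8,X), (9,Y), (10,X), (10,Y), (13,X), (14,X), (17,Y), (19,X), (23,X), (27,X), (28,X), (29,Y)
ranks: 8->1, 9->2, 10->3.5, 10->3.5, 13->5, 14->6, 17->7, 19->8, 23->9, 27->10, 28->11, 29->12
Step 2: Rank sum for X: R1 = 1 + 3.5 + 5 + 6 + 8 + 9 + 10 + 11 = 53.5.
Step 3: U_X = R1 - n1(n1+1)/2 = 53.5 - 8*9/2 = 53.5 - 36 = 17.5.
       U_Y = n1*n2 - U_X = 32 - 17.5 = 14.5.
Step 4: Ties are present, so use the tie-corrected normal approximation (with continuity correction) for the p-value.
Step 5: p-value = 0.864901; compare to alpha = 0.05. fail to reject H0.

U_X = 17.5, p = 0.864901, fail to reject H0 at alpha = 0.05.


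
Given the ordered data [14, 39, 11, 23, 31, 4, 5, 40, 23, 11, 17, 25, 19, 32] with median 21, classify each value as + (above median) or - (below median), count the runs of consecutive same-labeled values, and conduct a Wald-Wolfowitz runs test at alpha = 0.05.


Step 1: Compute median = 21; label A = above, B = below.
Labels in order: BABAABBAABBABA  (n_A = 7, n_B = 7)
Step 2: Count runs R = 10.
Step 3: Under H0 (random ordering), E[R] = 2*n_A*n_B/(n_A+n_B) + 1 = 2*7*7/14 + 1 = 8.0000.
        Var[R] = 2*n_A*n_B*(2*n_A*n_B - n_A - n_B) / ((n_A+n_B)^2 * (n_A+n_B-1)) = 8232/2548 = 3.2308.
        SD[R] = 1.7974.
Step 4: Continuity-corrected z = (R - 0.5 - E[R]) / SD[R] = (10 - 0.5 - 8.0000) / 1.7974 = 0.8345.
Step 5: Two-sided p-value via normal approximation = 2*(1 - Phi(|z|)) = 0.403986.
Step 6: alpha = 0.05. fail to reject H0.

R = 10, z = 0.8345, p = 0.403986, fail to reject H0.


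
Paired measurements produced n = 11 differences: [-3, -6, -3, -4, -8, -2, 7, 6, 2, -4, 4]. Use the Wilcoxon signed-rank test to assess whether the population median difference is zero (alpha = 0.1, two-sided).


Step 1: Drop any zero differences (none here) and take |d_i|.
|d| = [3, 6, 3, 4, 8, 2, 7, 6, 2, 4, 4]
Step 2: Midrank |d_i| (ties get averaged ranks).
ranks: |3|->3.5, |6|->8.5, |3|->3.5, |4|->6, |8|->11, |2|->1.5, |7|->10, |6|->8.5, |2|->1.5, |4|->6, |4|->6
Step 3: Attach original signs; sum ranks with positive sign and with negative sign.
W+ = 10 + 8.5 + 1.5 + 6 = 26
W- = 3.5 + 8.5 + 3.5 + 6 + 11 + 1.5 + 6 = 40
(Check: W+ + W- = 66 should equal n(n+1)/2 = 66.)
Step 4: Test statistic W = min(W+, W-) = 26.
Step 5: Ties in |d|, so use the tie-corrected normal approximation.
        E[W] = n(n+1)/4 = 11*12/4 = 33.
        Tie groups: |d|=2 (t=2), |d|=3 (t=2), |d|=4 (t=3), |d|=6 (t=2); sum(t^3 - t) = 42.
        Var[W] = n(n+1)(2n+1)/24 - sum(t^3-t)/48 = 3036/24 - 42/48 = 125.625.
        z = (W - E[W]) / sqrt(Var[W]) = (26 - 33) / 11.2083 = -0.6245.
        Two-sided p = 2*Phi(z) = 0.532273.
Step 6: alpha = 0.1. fail to reject H0.

W+ = 26, W- = 40, W = min = 26, p = 0.532273, fail to reject H0.


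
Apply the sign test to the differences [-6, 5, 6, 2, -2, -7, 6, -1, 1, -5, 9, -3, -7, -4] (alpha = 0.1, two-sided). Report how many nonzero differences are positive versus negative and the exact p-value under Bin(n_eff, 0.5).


Step 1: Discard zero differences. Original n = 14; n_eff = number of nonzero differences = 14.
Nonzero differences (with sign): -6, +5, +6, +2, -2, -7, +6, -1, +1, -5, +9, -3, -7, -4
Step 2: Count signs: positive = 6, negative = 8.
Step 3: Under H0: P(positive) = 0.5, so the number of positives S ~ Bin(14, 0.5).
Step 4: Two-sided exact p-value = sum of Bin(14,0.5) probabilities at or below the observed probability = 0.790527.
Step 5: alpha = 0.1. fail to reject H0.

n_eff = 14, pos = 6, neg = 8, p = 0.790527, fail to reject H0.


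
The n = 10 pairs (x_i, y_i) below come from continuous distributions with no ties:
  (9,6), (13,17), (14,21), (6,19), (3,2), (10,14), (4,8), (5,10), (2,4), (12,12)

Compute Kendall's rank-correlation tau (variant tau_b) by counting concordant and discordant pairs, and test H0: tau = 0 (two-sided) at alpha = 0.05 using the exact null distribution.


Step 1: Enumerate the 45 unordered pairs (i,j) with i<j and classify each by sign(x_j-x_i) * sign(y_j-y_i).
  (1,2):dx=+4,dy=+11->C; (1,3):dx=+5,dy=+15->C; (1,4):dx=-3,dy=+13->D; (1,5):dx=-6,dy=-4->C
  (1,6):dx=+1,dy=+8->C; (1,7):dx=-5,dy=+2->D; (1,8):dx=-4,dy=+4->D; (1,9):dx=-7,dy=-2->C
  (1,10):dx=+3,dy=+6->C; (2,3):dx=+1,dy=+4->C; (2,4):dx=-7,dy=+2->D; (2,5):dx=-10,dy=-15->C
  (2,6):dx=-3,dy=-3->C; (2,7):dx=-9,dy=-9->C; (2,8):dx=-8,dy=-7->C; (2,9):dx=-11,dy=-13->C
  (2,10):dx=-1,dy=-5->C; (3,4):dx=-8,dy=-2->C; (3,5):dx=-11,dy=-19->C; (3,6):dx=-4,dy=-7->C
  (3,7):dx=-10,dy=-13->C; (3,8):dx=-9,dy=-11->C; (3,9):dx=-12,dy=-17->C; (3,10):dx=-2,dy=-9->C
  (4,5):dx=-3,dy=-17->C; (4,6):dx=+4,dy=-5->D; (4,7):dx=-2,dy=-11->C; (4,8):dx=-1,dy=-9->C
  (4,9):dx=-4,dy=-15->C; (4,10):dx=+6,dy=-7->D; (5,6):dx=+7,dy=+12->C; (5,7):dx=+1,dy=+6->C
  (5,8):dx=+2,dy=+8->C; (5,9):dx=-1,dy=+2->D; (5,10):dx=+9,dy=+10->C; (6,7):dx=-6,dy=-6->C
  (6,8):dx=-5,dy=-4->C; (6,9):dx=-8,dy=-10->C; (6,10):dx=+2,dy=-2->D; (7,8):dx=+1,dy=+2->C
  (7,9):dx=-2,dy=-4->C; (7,10):dx=+8,dy=+4->C; (8,9):dx=-3,dy=-6->C; (8,10):dx=+7,dy=+2->C
  (9,10):dx=+10,dy=+8->C
Step 2: C = 37, D = 8, total pairs = 45.
Step 3: tau = (C - D)/(n(n-1)/2) = (37 - 8)/45 = 0.644444.
Step 4: Exact two-sided p-value (enumerate n! = 3628800 permutations of y under H0): p = 0.009148.
Step 5: alpha = 0.05. reject H0.

tau_b = 0.6444 (C=37, D=8), p = 0.009148, reject H0.


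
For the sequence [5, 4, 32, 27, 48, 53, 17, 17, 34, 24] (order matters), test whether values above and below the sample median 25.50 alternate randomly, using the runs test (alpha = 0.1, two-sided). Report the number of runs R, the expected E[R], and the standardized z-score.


Step 1: Compute median = 25.50; label A = above, B = below.
Labels in order: BBAAAABBAB  (n_A = 5, n_B = 5)
Step 2: Count runs R = 5.
Step 3: Under H0 (random ordering), E[R] = 2*n_A*n_B/(n_A+n_B) + 1 = 2*5*5/10 + 1 = 6.0000.
        Var[R] = 2*n_A*n_B*(2*n_A*n_B - n_A - n_B) / ((n_A+n_B)^2 * (n_A+n_B-1)) = 2000/900 = 2.2222.
        SD[R] = 1.4907.
Step 4: Continuity-corrected z = (R + 0.5 - E[R]) / SD[R] = (5 + 0.5 - 6.0000) / 1.4907 = -0.3354.
Step 5: Two-sided p-value via normal approximation = 2*(1 - Phi(|z|)) = 0.737316.
Step 6: alpha = 0.1. fail to reject H0.

R = 5, z = -0.3354, p = 0.737316, fail to reject H0.


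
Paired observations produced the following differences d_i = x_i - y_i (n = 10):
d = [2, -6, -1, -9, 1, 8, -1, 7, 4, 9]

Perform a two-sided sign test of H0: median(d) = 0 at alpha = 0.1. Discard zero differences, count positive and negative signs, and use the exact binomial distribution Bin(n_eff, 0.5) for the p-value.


Step 1: Discard zero differences. Original n = 10; n_eff = number of nonzero differences = 10.
Nonzero differences (with sign): +2, -6, -1, -9, +1, +8, -1, +7, +4, +9
Step 2: Count signs: positive = 6, negative = 4.
Step 3: Under H0: P(positive) = 0.5, so the number of positives S ~ Bin(10, 0.5).
Step 4: Two-sided exact p-value = sum of Bin(10,0.5) probabilities at or below the observed probability = 0.753906.
Step 5: alpha = 0.1. fail to reject H0.

n_eff = 10, pos = 6, neg = 4, p = 0.753906, fail to reject H0.


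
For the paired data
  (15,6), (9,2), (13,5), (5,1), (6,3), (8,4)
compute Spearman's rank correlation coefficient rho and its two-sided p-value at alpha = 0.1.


Step 1: Rank x and y separately (midranks; no ties here).
rank(x): 15->6, 9->4, 13->5, 5->1, 6->2, 8->3
rank(y): 6->6, 2->2, 5->5, 1->1, 3->3, 4->4
Step 2: d_i = R_x(i) - R_y(i); compute d_i^2.
  (6-6)^2=0, (4-2)^2=4, (5-5)^2=0, (1-1)^2=0, (2-3)^2=1, (3-4)^2=1
sum(d^2) = 6.
Step 3: rho = 1 - 6*6 / (6*(6^2 - 1)) = 1 - 36/210 = 0.828571.
Step 4: Under H0, t = rho * sqrt((n-2)/(1-rho^2)) = 2.9598 ~ t(4).
Step 5: Two-sided p-value from the t-distribution with 4 df = 0.041563.
Step 6: alpha = 0.1. reject H0.

rho = 0.8286, p = 0.041563, reject H0 at alpha = 0.1.


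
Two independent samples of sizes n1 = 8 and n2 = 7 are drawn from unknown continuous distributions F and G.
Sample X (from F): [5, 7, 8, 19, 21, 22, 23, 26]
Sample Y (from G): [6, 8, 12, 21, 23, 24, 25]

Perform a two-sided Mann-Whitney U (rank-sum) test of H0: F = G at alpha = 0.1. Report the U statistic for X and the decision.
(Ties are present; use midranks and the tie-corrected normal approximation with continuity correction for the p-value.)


Step 1: Combine and sort all 15 observations; assign midranks.
sorted (value, group): (5,X), (6,Y), (7,X), (8,X), (8,Y), (12,Y), (19,X), (21,X), (21,Y), (22,X), (23,X), (23,Y), (24,Y), (25,Y), (26,X)
ranks: 5->1, 6->2, 7->3, 8->4.5, 8->4.5, 12->6, 19->7, 21->8.5, 21->8.5, 22->10, 23->11.5, 23->11.5, 24->13, 25->14, 26->15
Step 2: Rank sum for X: R1 = 1 + 3 + 4.5 + 7 + 8.5 + 10 + 11.5 + 15 = 60.5.
Step 3: U_X = R1 - n1(n1+1)/2 = 60.5 - 8*9/2 = 60.5 - 36 = 24.5.
       U_Y = n1*n2 - U_X = 56 - 24.5 = 31.5.
Step 4: Ties are present, so use the tie-corrected normal approximation (with continuity correction) for the p-value.
Step 5: p-value = 0.727753; compare to alpha = 0.1. fail to reject H0.

U_X = 24.5, p = 0.727753, fail to reject H0 at alpha = 0.1.


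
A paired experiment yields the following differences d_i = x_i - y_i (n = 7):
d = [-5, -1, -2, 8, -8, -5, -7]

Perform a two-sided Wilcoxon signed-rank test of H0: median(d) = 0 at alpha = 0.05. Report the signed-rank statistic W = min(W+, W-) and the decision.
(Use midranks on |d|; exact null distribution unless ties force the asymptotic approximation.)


Step 1: Drop any zero differences (none here) and take |d_i|.
|d| = [5, 1, 2, 8, 8, 5, 7]
Step 2: Midrank |d_i| (ties get averaged ranks).
ranks: |5|->3.5, |1|->1, |2|->2, |8|->6.5, |8|->6.5, |5|->3.5, |7|->5
Step 3: Attach original signs; sum ranks with positive sign and with negative sign.
W+ = 6.5 = 6.5
W- = 3.5 + 1 + 2 + 6.5 + 3.5 + 5 = 21.5
(Check: W+ + W- = 28 should equal n(n+1)/2 = 28.)
Step 4: Test statistic W = min(W+, W-) = 6.5.
Step 5: Ties in |d|, so use the tie-corrected normal approximation.
        E[W] = n(n+1)/4 = 7*8/4 = 14.
        Tie groups: |d|=5 (t=2), |d|=8 (t=2); sum(t^3 - t) = 12.
        Var[W] = n(n+1)(2n+1)/24 - sum(t^3-t)/48 = 840/24 - 12/48 = 34.75.
        z = (W - E[W]) / sqrt(Var[W]) = (6.5 - 14) / 5.8949 = -1.2723.
        Two-sided p = 2*Phi(z) = 0.203272.
Step 6: alpha = 0.05. fail to reject H0.

W+ = 6.5, W- = 21.5, W = min = 6.5, p = 0.203272, fail to reject H0.


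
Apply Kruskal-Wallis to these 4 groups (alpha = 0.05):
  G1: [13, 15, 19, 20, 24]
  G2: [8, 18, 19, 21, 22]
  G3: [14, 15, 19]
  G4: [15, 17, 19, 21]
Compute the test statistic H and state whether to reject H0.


Step 1: Combine all N = 17 observations and assign midranks.
sorted (value, group, rank): (8,G2,1), (13,G1,2), (14,G3,3), (15,G1,5), (15,G3,5), (15,G4,5), (17,G4,7), (18,G2,8), (19,G1,10.5), (19,G2,10.5), (19,G3,10.5), (19,G4,10.5), (20,G1,13), (21,G2,14.5), (21,G4,14.5), (22,G2,16), (24,G1,17)
Step 2: Sum ranks within each group.
R_1 = 47.5 (n_1 = 5)
R_2 = 50 (n_2 = 5)
R_3 = 18.5 (n_3 = 3)
R_4 = 37 (n_4 = 4)
Step 3: H = 12/(N(N+1)) * sum(R_i^2/n_i) - 3(N+1)
     = 12/(17*18) * (47.5^2/5 + 50^2/5 + 18.5^2/3 + 37^2/4) - 3*18
     = 0.039216 * 1407.58 - 54
     = 1.199346.
Step 4: Ties present; correction factor C = 1 - 90/(17^3 - 17) = 0.981618. Corrected H = 1.199346 / 0.981618 = 1.221806.
Step 5: Under H0, H ~ chi^2(3); p-value = 0.747779.
Step 6: alpha = 0.05. fail to reject H0.

H = 1.2218, df = 3, p = 0.747779, fail to reject H0.


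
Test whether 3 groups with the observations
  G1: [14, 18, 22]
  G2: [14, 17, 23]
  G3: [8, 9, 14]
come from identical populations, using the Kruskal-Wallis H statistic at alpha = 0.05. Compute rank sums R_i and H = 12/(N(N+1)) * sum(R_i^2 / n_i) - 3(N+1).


Step 1: Combine all N = 9 observations and assign midranks.
sorted (value, group, rank): (8,G3,1), (9,G3,2), (14,G1,4), (14,G2,4), (14,G3,4), (17,G2,6), (18,G1,7), (22,G1,8), (23,G2,9)
Step 2: Sum ranks within each group.
R_1 = 19 (n_1 = 3)
R_2 = 19 (n_2 = 3)
R_3 = 7 (n_3 = 3)
Step 3: H = 12/(N(N+1)) * sum(R_i^2/n_i) - 3(N+1)
     = 12/(9*10) * (19^2/3 + 19^2/3 + 7^2/3) - 3*10
     = 0.133333 * 257 - 30
     = 4.266667.
Step 4: Ties present; correction factor C = 1 - 24/(9^3 - 9) = 0.966667. Corrected H = 4.266667 / 0.966667 = 4.413793.
Step 5: Under H0, H ~ chi^2(2); p-value = 0.110042.
Step 6: alpha = 0.05. fail to reject H0.

H = 4.4138, df = 2, p = 0.110042, fail to reject H0.


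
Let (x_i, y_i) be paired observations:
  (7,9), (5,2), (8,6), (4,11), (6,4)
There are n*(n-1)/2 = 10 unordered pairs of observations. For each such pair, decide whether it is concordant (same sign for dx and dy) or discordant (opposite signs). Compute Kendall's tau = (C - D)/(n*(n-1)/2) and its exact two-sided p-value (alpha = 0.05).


Step 1: Enumerate the 10 unordered pairs (i,j) with i<j and classify each by sign(x_j-x_i) * sign(y_j-y_i).
  (1,2):dx=-2,dy=-7->C; (1,3):dx=+1,dy=-3->D; (1,4):dx=-3,dy=+2->D; (1,5):dx=-1,dy=-5->C
  (2,3):dx=+3,dy=+4->C; (2,4):dx=-1,dy=+9->D; (2,5):dx=+1,dy=+2->C; (3,4):dx=-4,dy=+5->D
  (3,5):dx=-2,dy=-2->C; (4,5):dx=+2,dy=-7->D
Step 2: C = 5, D = 5, total pairs = 10.
Step 3: tau = (C - D)/(n(n-1)/2) = (5 - 5)/10 = 0.000000.
Step 4: Exact two-sided p-value (enumerate n! = 120 permutations of y under H0): p = 1.000000.
Step 5: alpha = 0.05. fail to reject H0.

tau_b = 0.0000 (C=5, D=5), p = 1.000000, fail to reject H0.


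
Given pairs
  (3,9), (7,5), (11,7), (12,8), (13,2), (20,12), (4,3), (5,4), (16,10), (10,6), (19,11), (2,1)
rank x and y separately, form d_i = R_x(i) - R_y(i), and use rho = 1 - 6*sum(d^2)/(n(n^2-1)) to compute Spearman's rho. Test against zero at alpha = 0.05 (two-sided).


Step 1: Rank x and y separately (midranks; no ties here).
rank(x): 3->2, 7->5, 11->7, 12->8, 13->9, 20->12, 4->3, 5->4, 16->10, 10->6, 19->11, 2->1
rank(y): 9->9, 5->5, 7->7, 8->8, 2->2, 12->12, 3->3, 4->4, 10->10, 6->6, 11->11, 1->1
Step 2: d_i = R_x(i) - R_y(i); compute d_i^2.
  (2-9)^2=49, (5-5)^2=0, (7-7)^2=0, (8-8)^2=0, (9-2)^2=49, (12-12)^2=0, (3-3)^2=0, (4-4)^2=0, (10-10)^2=0, (6-6)^2=0, (11-11)^2=0, (1-1)^2=0
sum(d^2) = 98.
Step 3: rho = 1 - 6*98 / (12*(12^2 - 1)) = 1 - 588/1716 = 0.657343.
Step 4: Under H0, t = rho * sqrt((n-2)/(1-rho^2)) = 2.7584 ~ t(10).
Step 5: Two-sided p-value from the t-distribution with 10 df = 0.020185.
Step 6: alpha = 0.05. reject H0.

rho = 0.6573, p = 0.020185, reject H0 at alpha = 0.05.


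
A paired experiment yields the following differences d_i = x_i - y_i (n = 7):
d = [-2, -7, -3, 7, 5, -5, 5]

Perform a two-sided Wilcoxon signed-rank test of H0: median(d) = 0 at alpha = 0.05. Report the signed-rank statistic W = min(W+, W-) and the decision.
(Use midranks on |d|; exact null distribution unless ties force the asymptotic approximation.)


Step 1: Drop any zero differences (none here) and take |d_i|.
|d| = [2, 7, 3, 7, 5, 5, 5]
Step 2: Midrank |d_i| (ties get averaged ranks).
ranks: |2|->1, |7|->6.5, |3|->2, |7|->6.5, |5|->4, |5|->4, |5|->4
Step 3: Attach original signs; sum ranks with positive sign and with negative sign.
W+ = 6.5 + 4 + 4 = 14.5
W- = 1 + 6.5 + 2 + 4 = 13.5
(Check: W+ + W- = 28 should equal n(n+1)/2 = 28.)
Step 4: Test statistic W = min(W+, W-) = 13.5.
Step 5: Ties in |d|, so use the tie-corrected normal approximation.
        E[W] = n(n+1)/4 = 7*8/4 = 14.
        Tie groups: |d|=5 (t=3), |d|=7 (t=2); sum(t^3 - t) = 30.
        Var[W] = n(n+1)(2n+1)/24 - sum(t^3-t)/48 = 840/24 - 30/48 = 34.375.
        z = (W - E[W]) / sqrt(Var[W]) = (13.5 - 14) / 5.8630 = -0.0853.
        Two-sided p = 2*Phi(z) = 0.932039.
Step 6: alpha = 0.05. fail to reject H0.

W+ = 14.5, W- = 13.5, W = min = 13.5, p = 0.932039, fail to reject H0.


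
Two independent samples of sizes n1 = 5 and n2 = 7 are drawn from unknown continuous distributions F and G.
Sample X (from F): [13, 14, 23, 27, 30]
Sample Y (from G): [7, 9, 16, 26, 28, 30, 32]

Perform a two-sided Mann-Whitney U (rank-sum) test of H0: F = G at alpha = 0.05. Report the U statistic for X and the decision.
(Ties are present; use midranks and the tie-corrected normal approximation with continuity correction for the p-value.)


Step 1: Combine and sort all 12 observations; assign midranks.
sorted (value, group): (7,Y), (9,Y), (13,X), (14,X), (16,Y), (23,X), (26,Y), (27,X), (28,Y), (30,X), (30,Y), (32,Y)
ranks: 7->1, 9->2, 13->3, 14->4, 16->5, 23->6, 26->7, 27->8, 28->9, 30->10.5, 30->10.5, 32->12
Step 2: Rank sum for X: R1 = 3 + 4 + 6 + 8 + 10.5 = 31.5.
Step 3: U_X = R1 - n1(n1+1)/2 = 31.5 - 5*6/2 = 31.5 - 15 = 16.5.
       U_Y = n1*n2 - U_X = 35 - 16.5 = 18.5.
Step 4: Ties are present, so use the tie-corrected normal approximation (with continuity correction) for the p-value.
Step 5: p-value = 0.935170; compare to alpha = 0.05. fail to reject H0.

U_X = 16.5, p = 0.935170, fail to reject H0 at alpha = 0.05.


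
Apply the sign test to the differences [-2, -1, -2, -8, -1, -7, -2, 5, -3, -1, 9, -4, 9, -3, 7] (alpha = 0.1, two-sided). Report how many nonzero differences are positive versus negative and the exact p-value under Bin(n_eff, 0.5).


Step 1: Discard zero differences. Original n = 15; n_eff = number of nonzero differences = 15.
Nonzero differences (with sign): -2, -1, -2, -8, -1, -7, -2, +5, -3, -1, +9, -4, +9, -3, +7
Step 2: Count signs: positive = 4, negative = 11.
Step 3: Under H0: P(positive) = 0.5, so the number of positives S ~ Bin(15, 0.5).
Step 4: Two-sided exact p-value = sum of Bin(15,0.5) probabilities at or below the observed probability = 0.118469.
Step 5: alpha = 0.1. fail to reject H0.

n_eff = 15, pos = 4, neg = 11, p = 0.118469, fail to reject H0.


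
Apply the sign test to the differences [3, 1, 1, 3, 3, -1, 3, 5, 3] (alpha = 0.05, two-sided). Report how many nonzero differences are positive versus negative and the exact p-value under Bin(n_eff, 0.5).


Step 1: Discard zero differences. Original n = 9; n_eff = number of nonzero differences = 9.
Nonzero differences (with sign): +3, +1, +1, +3, +3, -1, +3, +5, +3
Step 2: Count signs: positive = 8, negative = 1.
Step 3: Under H0: P(positive) = 0.5, so the number of positives S ~ Bin(9, 0.5).
Step 4: Two-sided exact p-value = sum of Bin(9,0.5) probabilities at or below the observed probability = 0.039062.
Step 5: alpha = 0.05. reject H0.

n_eff = 9, pos = 8, neg = 1, p = 0.039062, reject H0.


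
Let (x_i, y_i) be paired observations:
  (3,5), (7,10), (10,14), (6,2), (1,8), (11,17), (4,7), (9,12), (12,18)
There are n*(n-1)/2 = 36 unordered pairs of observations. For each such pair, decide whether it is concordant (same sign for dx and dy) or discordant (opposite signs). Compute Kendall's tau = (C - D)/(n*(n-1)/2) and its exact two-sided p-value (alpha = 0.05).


Step 1: Enumerate the 36 unordered pairs (i,j) with i<j and classify each by sign(x_j-x_i) * sign(y_j-y_i).
  (1,2):dx=+4,dy=+5->C; (1,3):dx=+7,dy=+9->C; (1,4):dx=+3,dy=-3->D; (1,5):dx=-2,dy=+3->D
  (1,6):dx=+8,dy=+12->C; (1,7):dx=+1,dy=+2->C; (1,8):dx=+6,dy=+7->C; (1,9):dx=+9,dy=+13->C
  (2,3):dx=+3,dy=+4->C; (2,4):dx=-1,dy=-8->C; (2,5):dx=-6,dy=-2->C; (2,6):dx=+4,dy=+7->C
  (2,7):dx=-3,dy=-3->C; (2,8):dx=+2,dy=+2->C; (2,9):dx=+5,dy=+8->C; (3,4):dx=-4,dy=-12->C
  (3,5):dx=-9,dy=-6->C; (3,6):dx=+1,dy=+3->C; (3,7):dx=-6,dy=-7->C; (3,8):dx=-1,dy=-2->C
  (3,9):dx=+2,dy=+4->C; (4,5):dx=-5,dy=+6->D; (4,6):dx=+5,dy=+15->C; (4,7):dx=-2,dy=+5->D
  (4,8):dx=+3,dy=+10->C; (4,9):dx=+6,dy=+16->C; (5,6):dx=+10,dy=+9->C; (5,7):dx=+3,dy=-1->D
  (5,8):dx=+8,dy=+4->C; (5,9):dx=+11,dy=+10->C; (6,7):dx=-7,dy=-10->C; (6,8):dx=-2,dy=-5->C
  (6,9):dx=+1,dy=+1->C; (7,8):dx=+5,dy=+5->C; (7,9):dx=+8,dy=+11->C; (8,9):dx=+3,dy=+6->C
Step 2: C = 31, D = 5, total pairs = 36.
Step 3: tau = (C - D)/(n(n-1)/2) = (31 - 5)/36 = 0.722222.
Step 4: Exact two-sided p-value (enumerate n! = 362880 permutations of y under H0): p = 0.005886.
Step 5: alpha = 0.05. reject H0.

tau_b = 0.7222 (C=31, D=5), p = 0.005886, reject H0.


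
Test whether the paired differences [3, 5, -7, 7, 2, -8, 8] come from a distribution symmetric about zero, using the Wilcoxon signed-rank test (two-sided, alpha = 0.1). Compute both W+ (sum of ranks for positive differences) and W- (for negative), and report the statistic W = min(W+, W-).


Step 1: Drop any zero differences (none here) and take |d_i|.
|d| = [3, 5, 7, 7, 2, 8, 8]
Step 2: Midrank |d_i| (ties get averaged ranks).
ranks: |3|->2, |5|->3, |7|->4.5, |7|->4.5, |2|->1, |8|->6.5, |8|->6.5
Step 3: Attach original signs; sum ranks with positive sign and with negative sign.
W+ = 2 + 3 + 4.5 + 1 + 6.5 = 17
W- = 4.5 + 6.5 = 11
(Check: W+ + W- = 28 should equal n(n+1)/2 = 28.)
Step 4: Test statistic W = min(W+, W-) = 11.
Step 5: Ties in |d|, so use the tie-corrected normal approximation.
        E[W] = n(n+1)/4 = 7*8/4 = 14.
        Tie groups: |d|=7 (t=2), |d|=8 (t=2); sum(t^3 - t) = 12.
        Var[W] = n(n+1)(2n+1)/24 - sum(t^3-t)/48 = 840/24 - 12/48 = 34.75.
        z = (W - E[W]) / sqrt(Var[W]) = (11 - 14) / 5.8949 = -0.5089.
        Two-sided p = 2*Phi(z) = 0.610813.
Step 6: alpha = 0.1. fail to reject H0.

W+ = 17, W- = 11, W = min = 11, p = 0.610813, fail to reject H0.


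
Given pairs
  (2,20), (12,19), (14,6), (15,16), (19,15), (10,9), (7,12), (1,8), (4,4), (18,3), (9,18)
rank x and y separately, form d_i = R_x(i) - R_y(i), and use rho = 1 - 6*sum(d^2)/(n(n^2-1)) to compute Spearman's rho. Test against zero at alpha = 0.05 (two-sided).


Step 1: Rank x and y separately (midranks; no ties here).
rank(x): 2->2, 12->7, 14->8, 15->9, 19->11, 10->6, 7->4, 1->1, 4->3, 18->10, 9->5
rank(y): 20->11, 19->10, 6->3, 16->8, 15->7, 9->5, 12->6, 8->4, 4->2, 3->1, 18->9
Step 2: d_i = R_x(i) - R_y(i); compute d_i^2.
  (2-11)^2=81, (7-10)^2=9, (8-3)^2=25, (9-8)^2=1, (11-7)^2=16, (6-5)^2=1, (4-6)^2=4, (1-4)^2=9, (3-2)^2=1, (10-1)^2=81, (5-9)^2=16
sum(d^2) = 244.
Step 3: rho = 1 - 6*244 / (11*(11^2 - 1)) = 1 - 1464/1320 = -0.109091.
Step 4: Under H0, t = rho * sqrt((n-2)/(1-rho^2)) = -0.3292 ~ t(9).
Step 5: Two-sided p-value from the t-distribution with 9 df = 0.749509.
Step 6: alpha = 0.05. fail to reject H0.

rho = -0.1091, p = 0.749509, fail to reject H0 at alpha = 0.05.


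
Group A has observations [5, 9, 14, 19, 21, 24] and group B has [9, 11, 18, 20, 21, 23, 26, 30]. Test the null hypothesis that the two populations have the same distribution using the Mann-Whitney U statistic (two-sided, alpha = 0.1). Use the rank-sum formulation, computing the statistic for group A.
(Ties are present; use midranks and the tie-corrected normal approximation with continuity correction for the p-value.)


Step 1: Combine and sort all 14 observations; assign midranks.
sorted (value, group): (5,X), (9,X), (9,Y), (11,Y), (14,X), (18,Y), (19,X), (20,Y), (21,X), (21,Y), (23,Y), (24,X), (26,Y), (30,Y)
ranks: 5->1, 9->2.5, 9->2.5, 11->4, 14->5, 18->6, 19->7, 20->8, 21->9.5, 21->9.5, 23->11, 24->12, 26->13, 30->14
Step 2: Rank sum for X: R1 = 1 + 2.5 + 5 + 7 + 9.5 + 12 = 37.
Step 3: U_X = R1 - n1(n1+1)/2 = 37 - 6*7/2 = 37 - 21 = 16.
       U_Y = n1*n2 - U_X = 48 - 16 = 32.
Step 4: Ties are present, so use the tie-corrected normal approximation (with continuity correction) for the p-value.
Step 5: p-value = 0.331857; compare to alpha = 0.1. fail to reject H0.

U_X = 16, p = 0.331857, fail to reject H0 at alpha = 0.1.


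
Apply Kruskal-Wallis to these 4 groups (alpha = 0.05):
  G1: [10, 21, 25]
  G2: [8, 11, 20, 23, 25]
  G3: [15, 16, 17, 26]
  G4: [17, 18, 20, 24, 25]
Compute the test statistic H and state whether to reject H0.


Step 1: Combine all N = 17 observations and assign midranks.
sorted (value, group, rank): (8,G2,1), (10,G1,2), (11,G2,3), (15,G3,4), (16,G3,5), (17,G3,6.5), (17,G4,6.5), (18,G4,8), (20,G2,9.5), (20,G4,9.5), (21,G1,11), (23,G2,12), (24,G4,13), (25,G1,15), (25,G2,15), (25,G4,15), (26,G3,17)
Step 2: Sum ranks within each group.
R_1 = 28 (n_1 = 3)
R_2 = 40.5 (n_2 = 5)
R_3 = 32.5 (n_3 = 4)
R_4 = 52 (n_4 = 5)
Step 3: H = 12/(N(N+1)) * sum(R_i^2/n_i) - 3(N+1)
     = 12/(17*18) * (28^2/3 + 40.5^2/5 + 32.5^2/4 + 52^2/5) - 3*18
     = 0.039216 * 1394.25 - 54
     = 0.676307.
Step 4: Ties present; correction factor C = 1 - 36/(17^3 - 17) = 0.992647. Corrected H = 0.676307 / 0.992647 = 0.681317.
Step 5: Under H0, H ~ chi^2(3); p-value = 0.877589.
Step 6: alpha = 0.05. fail to reject H0.

H = 0.6813, df = 3, p = 0.877589, fail to reject H0.


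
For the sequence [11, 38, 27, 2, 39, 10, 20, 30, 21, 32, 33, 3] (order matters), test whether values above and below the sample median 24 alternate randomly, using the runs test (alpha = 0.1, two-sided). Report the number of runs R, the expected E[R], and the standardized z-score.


Step 1: Compute median = 24; label A = above, B = below.
Labels in order: BAABABBABAAB  (n_A = 6, n_B = 6)
Step 2: Count runs R = 9.
Step 3: Under H0 (random ordering), E[R] = 2*n_A*n_B/(n_A+n_B) + 1 = 2*6*6/12 + 1 = 7.0000.
        Var[R] = 2*n_A*n_B*(2*n_A*n_B - n_A - n_B) / ((n_A+n_B)^2 * (n_A+n_B-1)) = 4320/1584 = 2.7273.
        SD[R] = 1.6514.
Step 4: Continuity-corrected z = (R - 0.5 - E[R]) / SD[R] = (9 - 0.5 - 7.0000) / 1.6514 = 0.9083.
Step 5: Two-sided p-value via normal approximation = 2*(1 - Phi(|z|)) = 0.363722.
Step 6: alpha = 0.1. fail to reject H0.

R = 9, z = 0.9083, p = 0.363722, fail to reject H0.


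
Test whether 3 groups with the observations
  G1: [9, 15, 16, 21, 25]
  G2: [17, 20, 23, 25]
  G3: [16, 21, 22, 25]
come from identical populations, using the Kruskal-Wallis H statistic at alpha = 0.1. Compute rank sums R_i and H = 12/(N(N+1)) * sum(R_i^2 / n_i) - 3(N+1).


Step 1: Combine all N = 13 observations and assign midranks.
sorted (value, group, rank): (9,G1,1), (15,G1,2), (16,G1,3.5), (16,G3,3.5), (17,G2,5), (20,G2,6), (21,G1,7.5), (21,G3,7.5), (22,G3,9), (23,G2,10), (25,G1,12), (25,G2,12), (25,G3,12)
Step 2: Sum ranks within each group.
R_1 = 26 (n_1 = 5)
R_2 = 33 (n_2 = 4)
R_3 = 32 (n_3 = 4)
Step 3: H = 12/(N(N+1)) * sum(R_i^2/n_i) - 3(N+1)
     = 12/(13*14) * (26^2/5 + 33^2/4 + 32^2/4) - 3*14
     = 0.065934 * 663.45 - 42
     = 1.743956.
Step 4: Ties present; correction factor C = 1 - 36/(13^3 - 13) = 0.983516. Corrected H = 1.743956 / 0.983516 = 1.773184.
Step 5: Under H0, H ~ chi^2(2); p-value = 0.412058.
Step 6: alpha = 0.1. fail to reject H0.

H = 1.7732, df = 2, p = 0.412058, fail to reject H0.


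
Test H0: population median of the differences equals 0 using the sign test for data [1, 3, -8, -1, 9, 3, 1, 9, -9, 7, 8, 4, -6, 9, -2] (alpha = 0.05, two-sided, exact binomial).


Step 1: Discard zero differences. Original n = 15; n_eff = number of nonzero differences = 15.
Nonzero differences (with sign): +1, +3, -8, -1, +9, +3, +1, +9, -9, +7, +8, +4, -6, +9, -2
Step 2: Count signs: positive = 10, negative = 5.
Step 3: Under H0: P(positive) = 0.5, so the number of positives S ~ Bin(15, 0.5).
Step 4: Two-sided exact p-value = sum of Bin(15,0.5) probabilities at or below the observed probability = 0.301758.
Step 5: alpha = 0.05. fail to reject H0.

n_eff = 15, pos = 10, neg = 5, p = 0.301758, fail to reject H0.


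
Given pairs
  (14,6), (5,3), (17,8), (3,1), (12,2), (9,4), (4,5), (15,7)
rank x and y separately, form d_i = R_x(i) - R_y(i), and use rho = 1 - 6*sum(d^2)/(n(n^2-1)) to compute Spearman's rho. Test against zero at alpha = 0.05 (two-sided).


Step 1: Rank x and y separately (midranks; no ties here).
rank(x): 14->6, 5->3, 17->8, 3->1, 12->5, 9->4, 4->2, 15->7
rank(y): 6->6, 3->3, 8->8, 1->1, 2->2, 4->4, 5->5, 7->7
Step 2: d_i = R_x(i) - R_y(i); compute d_i^2.
  (6-6)^2=0, (3-3)^2=0, (8-8)^2=0, (1-1)^2=0, (5-2)^2=9, (4-4)^2=0, (2-5)^2=9, (7-7)^2=0
sum(d^2) = 18.
Step 3: rho = 1 - 6*18 / (8*(8^2 - 1)) = 1 - 108/504 = 0.785714.
Step 4: Under H0, t = rho * sqrt((n-2)/(1-rho^2)) = 3.1113 ~ t(6).
Step 5: Two-sided p-value from the t-distribution with 6 df = 0.020815.
Step 6: alpha = 0.05. reject H0.

rho = 0.7857, p = 0.020815, reject H0 at alpha = 0.05.
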